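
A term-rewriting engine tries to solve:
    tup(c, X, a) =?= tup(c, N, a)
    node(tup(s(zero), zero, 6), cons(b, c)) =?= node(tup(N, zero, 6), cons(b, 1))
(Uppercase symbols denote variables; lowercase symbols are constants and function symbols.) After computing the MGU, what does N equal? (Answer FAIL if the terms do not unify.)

FAIL

Decompose tup/3: c =?= c,  X =?= N,  a =?= a.
Delete trivial equation c =?= c.
Bind X := N; no other remaining equation mentions X.
Delete trivial equation a =?= a.
Decompose node/2: tup(s(zero), zero, 6) =?= tup(N, zero, 6),  cons(b, c) =?= cons(b, 1).
Decompose tup/3: s(zero) =?= N,  zero =?= zero,  6 =?= 6.
Bind N := s(zero); no other remaining equation mentions N. Substituting into the earlier binding gives X := s(zero).
Delete trivial equation zero =?= zero.
Delete trivial equation 6 =?= 6.
Decompose cons/2: b =?= b,  c =?= 1.
Delete trivial equation b =?= b.
Clash: constants c and 1 differ; no unifier exists.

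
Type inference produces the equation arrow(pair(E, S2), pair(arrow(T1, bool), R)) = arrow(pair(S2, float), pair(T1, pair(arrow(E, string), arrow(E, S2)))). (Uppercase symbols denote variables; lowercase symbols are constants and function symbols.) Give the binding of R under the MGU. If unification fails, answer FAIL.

FAIL

Decompose arrow/2: pair(E, S2) = pair(S2, float),  pair(arrow(T1, bool), R) = pair(T1, pair(arrow(E, string), arrow(E, S2))).
Decompose pair/2: E = S2,  S2 = float.
Bind E := S2; substituting into the one remaining equation that mentions E gives: pair(arrow(T1, bool), R) = pair(T1, pair(arrow(S2, string), arrow(S2, S2))).
Bind S2 := float; substituting into the remaining equation gives: pair(arrow(T1, bool), R) = pair(T1, pair(arrow(float, string), arrow(float, float))). Substituting into the earlier binding gives E := float.
Decompose pair/2: arrow(T1, bool) = T1,  R = pair(arrow(float, string), arrow(float, float)).
Occurs check fails: T1 occurs in arrow(T1, bool); the equation T1 = arrow(T1, bool) has no finite solution.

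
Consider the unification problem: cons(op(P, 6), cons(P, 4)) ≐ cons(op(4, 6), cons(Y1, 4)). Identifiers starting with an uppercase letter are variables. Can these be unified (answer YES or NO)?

YES

Decompose cons/2: op(P, 6) ≐ op(4, 6),  cons(P, 4) ≐ cons(Y1, 4).
Decompose op/2: P ≐ 4,  6 ≐ 6.
Bind P := 4; substituting into the one remaining equation that mentions P gives: cons(4, 4) ≐ cons(Y1, 4).
Delete trivial equation 6 ≐ 6.
Decompose cons/2: 4 ≐ Y1,  4 ≐ 4.
Bind Y1 := 4; no other remaining equation mentions Y1.
Delete trivial equation 4 ≐ 4.
No equations remain and no clash or occurs-check failure arose, so a unifier exists.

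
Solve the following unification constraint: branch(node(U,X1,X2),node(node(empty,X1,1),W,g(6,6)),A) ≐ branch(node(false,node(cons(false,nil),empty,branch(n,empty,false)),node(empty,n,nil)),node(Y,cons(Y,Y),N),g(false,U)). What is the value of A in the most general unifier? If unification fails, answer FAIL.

Decompose branch/3: node(U,X1,X2) ≐ node(false,node(cons(false,nil),empty,branch(n,empty,false)),node(empty,n,nil)),  node(node(empty,X1,1),W,g(6,6)) ≐ node(Y,cons(Y,Y),N),  A ≐ g(false,U).
Decompose node/3: U ≐ false,  X1 ≐ node(cons(false,nil),empty,branch(n,empty,false)),  X2 ≐ node(empty,n,nil).
Bind U := false; substituting into the one remaining equation that mentions U gives: A ≐ g(false,false).
Bind X1 := node(cons(false,nil),empty,branch(n,empty,false)); substituting into the one remaining equation that mentions X1 gives: node(node(empty,node(cons(false,nil),empty,branch(n,empty,false)),1),W,g(6,6)) ≐ node(Y,cons(Y,Y),N).
Bind X2 := node(empty,n,nil); no other remaining equation mentions X2.
Decompose node/3: node(empty,node(cons(false,nil),empty,branch(n,empty,false)),1) ≐ Y,  W ≐ cons(Y,Y),  g(6,6) ≐ N.
Bind Y := node(empty,node(cons(false,nil),empty,branch(n,empty,false)),1); substituting into the one remaining equation that mentions Y gives: W ≐ cons(node(empty,node(cons(false,nil),empty,branch(n,empty,false)),1),node(empty,node(cons(false,nil),empty,branch(n,empty,false)),1)).
Bind W := cons(node(empty,node(cons(false,nil),empty,branch(n,empty,false)),1),node(empty,node(cons(false,nil),empty,branch(n,empty,false)),1)); no other remaining equation mentions W.
Bind N := g(6,6); no other remaining equation mentions N.
Bind A := g(false,false).
MGU = { U := false, X1 := node(cons(false,nil),empty,branch(n,empty,false)), X2 := node(empty,n,nil), Y := node(empty,node(cons(false,nil),empty,branch(n,empty,false)),1), W := cons(node(empty,node(cons(false,nil),empty,branch(n,empty,false)),1),node(empty,node(cons(false,nil),empty,branch(n,empty,false)),1)), N := g(6,6), A := g(false,false) }, so A := g(false,false).

g(false,false)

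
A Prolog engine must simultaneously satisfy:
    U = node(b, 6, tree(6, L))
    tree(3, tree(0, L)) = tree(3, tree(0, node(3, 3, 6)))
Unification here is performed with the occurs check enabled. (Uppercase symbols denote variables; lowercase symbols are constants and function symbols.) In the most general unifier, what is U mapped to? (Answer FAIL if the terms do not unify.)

Bind U := node(b, 6, tree(6, L)); no other remaining equation mentions U.
Decompose tree/2: 3 = 3,  tree(0, L) = tree(0, node(3, 3, 6)).
Delete trivial equation 3 = 3.
Decompose tree/2: 0 = 0,  L = node(3, 3, 6).
Delete trivial equation 0 = 0.
Bind L := node(3, 3, 6). Substituting into the earlier binding gives U := node(b, 6, tree(6, node(3, 3, 6))).
MGU = { U ↦ node(b, 6, tree(6, node(3, 3, 6))), L ↦ node(3, 3, 6) }, so U ↦ node(b, 6, tree(6, node(3, 3, 6))).

node(b, 6, tree(6, node(3, 3, 6)))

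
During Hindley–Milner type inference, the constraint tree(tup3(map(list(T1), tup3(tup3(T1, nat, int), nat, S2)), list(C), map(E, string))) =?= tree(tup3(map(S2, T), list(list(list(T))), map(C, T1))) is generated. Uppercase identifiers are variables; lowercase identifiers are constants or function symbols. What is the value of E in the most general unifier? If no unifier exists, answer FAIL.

list(list(tup3(tup3(string, nat, int), nat, list(string))))

Decompose tree/1: tup3(map(list(T1), tup3(tup3(T1, nat, int), nat, S2)), list(C), map(E, string)) =?= tup3(map(S2, T), list(list(list(T))), map(C, T1)).
Decompose tup3/3: map(list(T1), tup3(tup3(T1, nat, int), nat, S2)) =?= map(S2, T),  list(C) =?= list(list(list(T))),  map(E, string) =?= map(C, T1).
Decompose map/2: list(T1) =?= S2,  tup3(tup3(T1, nat, int), nat, S2) =?= T.
Bind S2 := list(T1); substituting into the one remaining equation that mentions S2 gives: tup3(tup3(T1, nat, int), nat, list(T1)) =?= T.
Bind T := tup3(tup3(T1, nat, int), nat, list(T1)); substituting into the one remaining equation that mentions T gives: list(C) =?= list(list(list(tup3(tup3(T1, nat, int), nat, list(T1))))).
Decompose list/1: C =?= list(list(tup3(tup3(T1, nat, int), nat, list(T1)))).
Bind C := list(list(tup3(tup3(T1, nat, int), nat, list(T1)))); substituting into the remaining equation gives: map(E, string) =?= map(list(list(tup3(tup3(T1, nat, int), nat, list(T1)))), T1).
Decompose map/2: E =?= list(list(tup3(tup3(T1, nat, int), nat, list(T1)))),  string =?= T1.
Bind E := list(list(tup3(tup3(T1, nat, int), nat, list(T1)))); no other remaining equation mentions E.
Bind T1 := string. Substituting into the earlier bindings gives S2 := list(string), T := tup3(tup3(string, nat, int), nat, list(string)), C := list(list(tup3(tup3(string, nat, int), nat, list(string)))), E := list(list(tup3(tup3(string, nat, int), nat, list(string)))).
MGU = { S2 ↦ list(string), T ↦ tup3(tup3(string, nat, int), nat, list(string)), C ↦ list(list(tup3(tup3(string, nat, int), nat, list(string)))), E ↦ list(list(tup3(tup3(string, nat, int), nat, list(string)))), T1 ↦ string }, so E ↦ list(list(tup3(tup3(string, nat, int), nat, list(string)))).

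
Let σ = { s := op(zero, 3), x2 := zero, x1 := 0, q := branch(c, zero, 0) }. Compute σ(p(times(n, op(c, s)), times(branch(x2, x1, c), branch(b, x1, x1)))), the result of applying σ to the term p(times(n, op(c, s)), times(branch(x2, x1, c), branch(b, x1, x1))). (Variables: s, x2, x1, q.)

p(times(n, op(c, op(zero, 3))), times(branch(zero, 0, c), branch(b, 0, 0)))

Replace each occurrence of s with op(zero, 3).
Replace each occurrence of x2 with zero.
Replace each occurrence of x1 with 0.
Result: p(times(n, op(c, op(zero, 3))), times(branch(zero, 0, c), branch(b, 0, 0))).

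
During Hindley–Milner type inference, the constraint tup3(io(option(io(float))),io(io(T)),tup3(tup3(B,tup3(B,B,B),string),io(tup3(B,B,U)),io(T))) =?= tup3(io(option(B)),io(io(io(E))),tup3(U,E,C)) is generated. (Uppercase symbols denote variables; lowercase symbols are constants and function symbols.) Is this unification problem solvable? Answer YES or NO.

Decompose tup3/3: io(option(io(float))) =?= io(option(B)),  io(io(T)) =?= io(io(io(E))),  tup3(tup3(B,tup3(B,B,B),string),io(tup3(B,B,U)),io(T)) =?= tup3(U,E,C).
Decompose io/1: option(io(float)) =?= option(B).
Decompose option/1: io(float) =?= B.
Bind B := io(float); substituting into the one remaining equation that mentions B gives: tup3(tup3(io(float),tup3(io(float),io(float),io(float)),string),io(tup3(io(float),io(float),U)),io(T)) =?= tup3(U,E,C).
Decompose io/1: io(T) =?= io(io(E)).
Decompose io/1: T =?= io(E).
Bind T := io(E); substituting into the remaining equation gives: tup3(tup3(io(float),tup3(io(float),io(float),io(float)),string),io(tup3(io(float),io(float),U)),io(io(E))) =?= tup3(U,E,C).
Decompose tup3/3: tup3(io(float),tup3(io(float),io(float),io(float)),string) =?= U,  io(tup3(io(float),io(float),U)) =?= E,  io(io(E)) =?= C.
Bind U := tup3(io(float),tup3(io(float),io(float),io(float)),string); substituting into the one remaining equation that mentions U gives: io(tup3(io(float),io(float),tup3(io(float),tup3(io(float),io(float),io(float)),string))) =?= E.
Bind E := io(tup3(io(float),io(float),tup3(io(float),tup3(io(float),io(float),io(float)),string))); substituting into the remaining equation gives: io(io(io(tup3(io(float),io(float),tup3(io(float),tup3(io(float),io(float),io(float)),string))))) =?= C. Substituting into the earlier binding gives T := io(io(tup3(io(float),io(float),tup3(io(float),tup3(io(float),io(float),io(float)),string)))).
Bind C := io(io(io(tup3(io(float),io(float),tup3(io(float),tup3(io(float),io(float),io(float)),string))))).
No equations remain and no clash or occurs-check failure arose, so a unifier exists.

YES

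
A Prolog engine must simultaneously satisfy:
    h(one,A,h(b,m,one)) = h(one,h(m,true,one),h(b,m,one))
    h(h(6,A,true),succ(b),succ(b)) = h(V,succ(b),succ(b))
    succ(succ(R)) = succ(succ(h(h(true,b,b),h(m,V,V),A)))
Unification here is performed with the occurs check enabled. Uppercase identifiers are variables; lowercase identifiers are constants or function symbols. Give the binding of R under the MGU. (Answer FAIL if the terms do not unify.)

h(h(true,b,b),h(m,h(6,h(m,true,one),true),h(6,h(m,true,one),true)),h(m,true,one))

Decompose h/3: one = one,  A = h(m,true,one),  h(b,m,one) = h(b,m,one).
Delete trivial equation one = one.
Bind A := h(m,true,one); substituting into the 2 remaining equations that mention A gives: h(h(6,h(m,true,one),true),succ(b),succ(b)) = h(V,succ(b),succ(b)),  succ(succ(R)) = succ(succ(h(h(true,b,b),h(m,V,V),h(m,true,one)))).
Delete trivial equation h(b,m,one) = h(b,m,one).
Decompose h/3: h(6,h(m,true,one),true) = V,  succ(b) = succ(b),  succ(b) = succ(b).
Bind V := h(6,h(m,true,one),true); substituting into the one remaining equation that mentions V gives: succ(succ(R)) = succ(succ(h(h(true,b,b),h(m,h(6,h(m,true,one),true),h(6,h(m,true,one),true)),h(m,true,one)))).
Delete trivial equation succ(b) = succ(b).
Delete trivial equation succ(b) = succ(b).
Decompose succ/1: succ(R) = succ(h(h(true,b,b),h(m,h(6,h(m,true,one),true),h(6,h(m,true,one),true)),h(m,true,one))).
Decompose succ/1: R = h(h(true,b,b),h(m,h(6,h(m,true,one),true),h(6,h(m,true,one),true)),h(m,true,one)).
Bind R := h(h(true,b,b),h(m,h(6,h(m,true,one),true),h(6,h(m,true,one),true)),h(m,true,one)).
MGU = { A ↦ h(m,true,one), V ↦ h(6,h(m,true,one),true), R ↦ h(h(true,b,b),h(m,h(6,h(m,true,one),true),h(6,h(m,true,one),true)),h(m,true,one)) }, so R ↦ h(h(true,b,b),h(m,h(6,h(m,true,one),true),h(6,h(m,true,one),true)),h(m,true,one)).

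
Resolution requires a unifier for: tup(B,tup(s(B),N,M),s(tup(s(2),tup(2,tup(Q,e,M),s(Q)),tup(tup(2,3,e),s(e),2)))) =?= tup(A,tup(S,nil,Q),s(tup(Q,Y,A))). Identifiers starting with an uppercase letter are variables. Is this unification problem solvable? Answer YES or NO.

Decompose tup/3: B =?= A,  tup(s(B),N,M) =?= tup(S,nil,Q),  s(tup(s(2),tup(2,tup(Q,e,M),s(Q)),tup(tup(2,3,e),s(e),2))) =?= s(tup(Q,Y,A)).
Bind B := A; substituting into the one remaining equation that mentions B gives: tup(s(A),N,M) =?= tup(S,nil,Q).
Decompose tup/3: s(A) =?= S,  N =?= nil,  M =?= Q.
Bind S := s(A); no other remaining equation mentions S.
Bind N := nil; no other remaining equation mentions N.
Bind M := Q; substituting into the remaining equation gives: s(tup(s(2),tup(2,tup(Q,e,Q),s(Q)),tup(tup(2,3,e),s(e),2))) =?= s(tup(Q,Y,A)).
Decompose s/1: tup(s(2),tup(2,tup(Q,e,Q),s(Q)),tup(tup(2,3,e),s(e),2)) =?= tup(Q,Y,A).
Decompose tup/3: s(2) =?= Q,  tup(2,tup(Q,e,Q),s(Q)) =?= Y,  tup(tup(2,3,e),s(e),2) =?= A.
Bind Q := s(2); substituting into the one remaining equation that mentions Q gives: tup(2,tup(s(2),e,s(2)),s(s(2))) =?= Y. Substituting into the earlier binding gives M := s(2).
Bind Y := tup(2,tup(s(2),e,s(2)),s(s(2))); no other remaining equation mentions Y.
Bind A := tup(tup(2,3,e),s(e),2). Substituting into the earlier bindings gives B := tup(tup(2,3,e),s(e),2), S := s(tup(tup(2,3,e),s(e),2)).
No equations remain and no clash or occurs-check failure arose, so a unifier exists.

YES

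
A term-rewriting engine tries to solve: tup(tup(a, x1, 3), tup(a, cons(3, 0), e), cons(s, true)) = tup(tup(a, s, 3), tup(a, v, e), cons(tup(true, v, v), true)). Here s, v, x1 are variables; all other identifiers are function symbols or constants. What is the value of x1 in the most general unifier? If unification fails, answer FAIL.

tup(true, cons(3, 0), cons(3, 0))

Decompose tup/3: tup(a, x1, 3) = tup(a, s, 3),  tup(a, cons(3, 0), e) = tup(a, v, e),  cons(s, true) = cons(tup(true, v, v), true).
Decompose tup/3: a = a,  x1 = s,  3 = 3.
Delete trivial equation a = a.
Bind x1 := s; no other remaining equation mentions x1.
Delete trivial equation 3 = 3.
Decompose tup/3: a = a,  cons(3, 0) = v,  e = e.
Delete trivial equation a = a.
Bind v := cons(3, 0); substituting into the one remaining equation that mentions v gives: cons(s, true) = cons(tup(true, cons(3, 0), cons(3, 0)), true).
Delete trivial equation e = e.
Decompose cons/2: s = tup(true, cons(3, 0), cons(3, 0)),  true = true.
Bind s := tup(true, cons(3, 0), cons(3, 0)); no other remaining equation mentions s. Substituting into the earlier binding gives x1 := tup(true, cons(3, 0), cons(3, 0)).
Delete trivial equation true = true.
MGU = { x1 ↦ tup(true, cons(3, 0), cons(3, 0)), v ↦ cons(3, 0), s ↦ tup(true, cons(3, 0), cons(3, 0)) }, so x1 ↦ tup(true, cons(3, 0), cons(3, 0)).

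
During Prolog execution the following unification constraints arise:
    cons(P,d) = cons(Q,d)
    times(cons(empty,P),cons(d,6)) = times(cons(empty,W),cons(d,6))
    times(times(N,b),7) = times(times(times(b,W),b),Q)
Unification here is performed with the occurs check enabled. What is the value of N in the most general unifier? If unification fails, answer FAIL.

Decompose cons/2: P = Q,  d = d.
Bind P := Q; substituting into the one remaining equation that mentions P gives: times(cons(empty,Q),cons(d,6)) = times(cons(empty,W),cons(d,6)).
Delete trivial equation d = d.
Decompose times/2: cons(empty,Q) = cons(empty,W),  cons(d,6) = cons(d,6).
Decompose cons/2: empty = empty,  Q = W.
Delete trivial equation empty = empty.
Bind Q := W; substituting into the one remaining equation that mentions Q gives: times(times(N,b),7) = times(times(times(b,W),b),W). Substituting into the earlier binding gives P := W.
Delete trivial equation cons(d,6) = cons(d,6).
Decompose times/2: times(N,b) = times(times(b,W),b),  7 = W.
Decompose times/2: N = times(b,W),  b = b.
Bind N := times(b,W); no other remaining equation mentions N.
Delete trivial equation b = b.
Bind W := 7. Substituting into the earlier bindings gives P := 7, Q := 7, N := times(b,7).
MGU = { P = 7, Q = 7, N = times(b,7), W = 7 }, so N = times(b,7).

times(b,7)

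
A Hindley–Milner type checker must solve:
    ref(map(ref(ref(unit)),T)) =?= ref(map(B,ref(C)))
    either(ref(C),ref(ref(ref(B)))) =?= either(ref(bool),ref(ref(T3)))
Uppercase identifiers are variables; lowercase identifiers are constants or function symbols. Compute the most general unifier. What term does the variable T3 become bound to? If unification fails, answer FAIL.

Decompose ref/1: map(ref(ref(unit)),T) =?= map(B,ref(C)).
Decompose map/2: ref(ref(unit)) =?= B,  T =?= ref(C).
Bind B := ref(ref(unit)); substituting into the one remaining equation that mentions B gives: either(ref(C),ref(ref(ref(ref(ref(unit)))))) =?= either(ref(bool),ref(ref(T3))).
Bind T := ref(C); no other remaining equation mentions T.
Decompose either/2: ref(C) =?= ref(bool),  ref(ref(ref(ref(ref(unit))))) =?= ref(ref(T3)).
Decompose ref/1: C =?= bool.
Bind C := bool; no other remaining equation mentions C. Substituting into the earlier binding gives T := ref(bool).
Decompose ref/1: ref(ref(ref(ref(unit)))) =?= ref(T3).
Decompose ref/1: ref(ref(ref(unit))) =?= T3.
Bind T3 := ref(ref(ref(unit))).
MGU = { B := ref(ref(unit)), T := ref(bool), C := bool, T3 := ref(ref(ref(unit))) }, so T3 := ref(ref(ref(unit))).

ref(ref(ref(unit)))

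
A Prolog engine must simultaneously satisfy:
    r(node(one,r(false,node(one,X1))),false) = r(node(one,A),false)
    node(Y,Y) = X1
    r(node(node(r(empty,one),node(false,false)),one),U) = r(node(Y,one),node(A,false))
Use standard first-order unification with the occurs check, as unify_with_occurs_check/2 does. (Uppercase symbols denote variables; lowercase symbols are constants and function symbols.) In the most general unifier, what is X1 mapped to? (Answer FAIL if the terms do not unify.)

Decompose r/2: node(one,r(false,node(one,X1))) = node(one,A),  false = false.
Decompose node/2: one = one,  r(false,node(one,X1)) = A.
Delete trivial equation one = one.
Bind A := r(false,node(one,X1)); substituting into the one remaining equation that mentions A gives: r(node(node(r(empty,one),node(false,false)),one),U) = r(node(Y,one),node(r(false,node(one,X1)),false)).
Delete trivial equation false = false.
Bind X1 := node(Y,Y); substituting into the remaining equation gives: r(node(node(r(empty,one),node(false,false)),one),U) = r(node(Y,one),node(r(false,node(one,node(Y,Y))),false)). Substituting into the earlier binding gives A := r(false,node(one,node(Y,Y))).
Decompose r/2: node(node(r(empty,one),node(false,false)),one) = node(Y,one),  U = node(r(false,node(one,node(Y,Y))),false).
Decompose node/2: node(r(empty,one),node(false,false)) = Y,  one = one.
Bind Y := node(r(empty,one),node(false,false)); substituting into the one remaining equation that mentions Y gives: U = node(r(false,node(one,node(node(r(empty,one),node(false,false)),node(r(empty,one),node(false,false))))),false). Substituting into the earlier bindings gives A := r(false,node(one,node(node(r(empty,one),node(false,false)),node(r(empty,one),node(false,false))))), X1 := node(node(r(empty,one),node(false,false)),node(r(empty,one),node(false,false))).
Delete trivial equation one = one.
Bind U := node(r(false,node(one,node(node(r(empty,one),node(false,false)),node(r(empty,one),node(false,false))))),false).
MGU = { A ↦ r(false,node(one,node(node(r(empty,one),node(false,false)),node(r(empty,one),node(false,false))))), X1 ↦ node(node(r(empty,one),node(false,false)),node(r(empty,one),node(false,false))), Y ↦ node(r(empty,one),node(false,false)), U ↦ node(r(false,node(one,node(node(r(empty,one),node(false,false)),node(r(empty,one),node(false,false))))),false) }, so X1 ↦ node(node(r(empty,one),node(false,false)),node(r(empty,one),node(false,false))).

node(node(r(empty,one),node(false,false)),node(r(empty,one),node(false,false)))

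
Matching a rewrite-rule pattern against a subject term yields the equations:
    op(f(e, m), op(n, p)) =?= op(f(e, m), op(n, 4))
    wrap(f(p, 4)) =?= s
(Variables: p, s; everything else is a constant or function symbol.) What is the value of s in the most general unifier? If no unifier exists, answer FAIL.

wrap(f(4, 4))

Decompose op/2: f(e, m) =?= f(e, m),  op(n, p) =?= op(n, 4).
Delete trivial equation f(e, m) =?= f(e, m).
Decompose op/2: n =?= n,  p =?= 4.
Delete trivial equation n =?= n.
Bind p := 4; substituting into the remaining equation gives: wrap(f(4, 4)) =?= s.
Bind s := wrap(f(4, 4)).
MGU = { p -> 4, s -> wrap(f(4, 4)) }, so s -> wrap(f(4, 4)).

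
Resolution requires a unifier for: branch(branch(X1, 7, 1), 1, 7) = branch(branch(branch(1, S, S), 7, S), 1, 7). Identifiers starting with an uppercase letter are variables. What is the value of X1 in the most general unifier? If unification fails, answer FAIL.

Decompose branch/3: branch(X1, 7, 1) = branch(branch(1, S, S), 7, S),  1 = 1,  7 = 7.
Decompose branch/3: X1 = branch(1, S, S),  7 = 7,  1 = S.
Bind X1 := branch(1, S, S); no other remaining equation mentions X1.
Delete trivial equation 7 = 7.
Bind S := 1; no other remaining equation mentions S. Substituting into the earlier binding gives X1 := branch(1, 1, 1).
Delete trivial equation 1 = 1.
Delete trivial equation 7 = 7.
MGU = { X1 ↦ branch(1, 1, 1), S ↦ 1 }, so X1 ↦ branch(1, 1, 1).

branch(1, 1, 1)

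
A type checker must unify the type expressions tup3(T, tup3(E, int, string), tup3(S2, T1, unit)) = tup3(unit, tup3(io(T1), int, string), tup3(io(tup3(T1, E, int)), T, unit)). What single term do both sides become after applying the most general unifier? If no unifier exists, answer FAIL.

Decompose tup3/3: T = unit,  tup3(E, int, string) = tup3(io(T1), int, string),  tup3(S2, T1, unit) = tup3(io(tup3(T1, E, int)), T, unit).
Bind T := unit; substituting into the one remaining equation that mentions T gives: tup3(S2, T1, unit) = tup3(io(tup3(T1, E, int)), unit, unit).
Decompose tup3/3: E = io(T1),  int = int,  string = string.
Bind E := io(T1); substituting into the one remaining equation that mentions E gives: tup3(S2, T1, unit) = tup3(io(tup3(T1, io(T1), int)), unit, unit).
Delete trivial equation int = int.
Delete trivial equation string = string.
Decompose tup3/3: S2 = io(tup3(T1, io(T1), int)),  T1 = unit,  unit = unit.
Bind S2 := io(tup3(T1, io(T1), int)); no other remaining equation mentions S2.
Bind T1 := unit; no other remaining equation mentions T1. Substituting into the earlier bindings gives E := io(unit), S2 := io(tup3(unit, io(unit), int)).
Delete trivial equation unit = unit.
Applying the MGU to either side gives tup3(unit, tup3(io(unit), int, string), tup3(io(tup3(unit, io(unit), int)), unit, unit)).

tup3(unit, tup3(io(unit), int, string), tup3(io(tup3(unit, io(unit), int)), unit, unit))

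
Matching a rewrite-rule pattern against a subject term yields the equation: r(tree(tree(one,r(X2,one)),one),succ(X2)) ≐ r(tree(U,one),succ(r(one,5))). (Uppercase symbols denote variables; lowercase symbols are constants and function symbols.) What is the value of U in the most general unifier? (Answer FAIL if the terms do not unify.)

Decompose r/2: tree(tree(one,r(X2,one)),one) ≐ tree(U,one),  succ(X2) ≐ succ(r(one,5)).
Decompose tree/2: tree(one,r(X2,one)) ≐ U,  one ≐ one.
Bind U := tree(one,r(X2,one)); no other remaining equation mentions U.
Delete trivial equation one ≐ one.
Decompose succ/1: X2 ≐ r(one,5).
Bind X2 := r(one,5). Substituting into the earlier binding gives U := tree(one,r(r(one,5),one)).
MGU = { U -> tree(one,r(r(one,5),one)), X2 -> r(one,5) }, so U -> tree(one,r(r(one,5),one)).

tree(one,r(r(one,5),one))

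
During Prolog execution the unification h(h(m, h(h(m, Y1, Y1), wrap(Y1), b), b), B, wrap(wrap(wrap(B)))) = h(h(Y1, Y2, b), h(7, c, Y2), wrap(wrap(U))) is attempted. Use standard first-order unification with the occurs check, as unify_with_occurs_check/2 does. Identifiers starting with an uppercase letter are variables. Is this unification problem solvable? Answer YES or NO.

YES

Decompose h/3: h(m, h(h(m, Y1, Y1), wrap(Y1), b), b) = h(Y1, Y2, b),  B = h(7, c, Y2),  wrap(wrap(wrap(B))) = wrap(wrap(U)).
Decompose h/3: m = Y1,  h(h(m, Y1, Y1), wrap(Y1), b) = Y2,  b = b.
Bind Y1 := m; substituting into the one remaining equation that mentions Y1 gives: h(h(m, m, m), wrap(m), b) = Y2.
Bind Y2 := h(h(m, m, m), wrap(m), b); substituting into the one remaining equation that mentions Y2 gives: B = h(7, c, h(h(m, m, m), wrap(m), b)).
Delete trivial equation b = b.
Bind B := h(7, c, h(h(m, m, m), wrap(m), b)); substituting into the remaining equation gives: wrap(wrap(wrap(h(7, c, h(h(m, m, m), wrap(m), b))))) = wrap(wrap(U)).
Decompose wrap/1: wrap(wrap(h(7, c, h(h(m, m, m), wrap(m), b)))) = wrap(U).
Decompose wrap/1: wrap(h(7, c, h(h(m, m, m), wrap(m), b))) = U.
Bind U := wrap(h(7, c, h(h(m, m, m), wrap(m), b))).
No equations remain and no clash or occurs-check failure arose, so a unifier exists.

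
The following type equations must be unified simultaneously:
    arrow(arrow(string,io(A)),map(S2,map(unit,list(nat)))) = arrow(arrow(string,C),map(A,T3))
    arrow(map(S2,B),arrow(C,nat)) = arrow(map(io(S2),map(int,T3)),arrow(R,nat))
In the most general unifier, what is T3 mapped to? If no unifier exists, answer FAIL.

Decompose arrow/2: arrow(string,io(A)) = arrow(string,C),  map(S2,map(unit,list(nat))) = map(A,T3).
Decompose arrow/2: string = string,  io(A) = C.
Delete trivial equation string = string.
Bind C := io(A); substituting into the one remaining equation that mentions C gives: arrow(map(S2,B),arrow(io(A),nat)) = arrow(map(io(S2),map(int,T3)),arrow(R,nat)).
Decompose map/2: S2 = A,  map(unit,list(nat)) = T3.
Bind S2 := A; substituting into the one remaining equation that mentions S2 gives: arrow(map(A,B),arrow(io(A),nat)) = arrow(map(io(A),map(int,T3)),arrow(R,nat)).
Bind T3 := map(unit,list(nat)); substituting into the remaining equation gives: arrow(map(A,B),arrow(io(A),nat)) = arrow(map(io(A),map(int,map(unit,list(nat)))),arrow(R,nat)).
Decompose arrow/2: map(A,B) = map(io(A),map(int,map(unit,list(nat)))),  arrow(io(A),nat) = arrow(R,nat).
Decompose map/2: A = io(A),  B = map(int,map(unit,list(nat))).
Occurs check fails: A occurs in io(A); the equation A = io(A) has no finite solution.

FAIL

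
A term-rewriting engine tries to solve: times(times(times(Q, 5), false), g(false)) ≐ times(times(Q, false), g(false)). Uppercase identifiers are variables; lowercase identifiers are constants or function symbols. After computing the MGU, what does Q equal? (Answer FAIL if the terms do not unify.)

Decompose times/2: times(times(Q, 5), false) ≐ times(Q, false),  g(false) ≐ g(false).
Decompose times/2: times(Q, 5) ≐ Q,  false ≐ false.
Occurs check fails: Q occurs in times(Q, 5); the equation Q ≐ times(Q, 5) has no finite solution.

FAIL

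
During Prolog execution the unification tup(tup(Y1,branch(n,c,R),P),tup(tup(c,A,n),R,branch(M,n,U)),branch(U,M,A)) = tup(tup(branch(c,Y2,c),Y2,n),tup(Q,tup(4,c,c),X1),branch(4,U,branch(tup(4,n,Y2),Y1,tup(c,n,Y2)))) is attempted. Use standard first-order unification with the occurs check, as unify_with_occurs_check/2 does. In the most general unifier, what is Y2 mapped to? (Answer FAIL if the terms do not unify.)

branch(n,c,tup(4,c,c))

Decompose tup/3: tup(Y1,branch(n,c,R),P) = tup(branch(c,Y2,c),Y2,n),  tup(tup(c,A,n),R,branch(M,n,U)) = tup(Q,tup(4,c,c),X1),  branch(U,M,A) = branch(4,U,branch(tup(4,n,Y2),Y1,tup(c,n,Y2))).
Decompose tup/3: Y1 = branch(c,Y2,c),  branch(n,c,R) = Y2,  P = n.
Bind Y1 := branch(c,Y2,c); substituting into the one remaining equation that mentions Y1 gives: branch(U,M,A) = branch(4,U,branch(tup(4,n,Y2),branch(c,Y2,c),tup(c,n,Y2))).
Bind Y2 := branch(n,c,R); substituting into the one remaining equation that mentions Y2 gives: branch(U,M,A) = branch(4,U,branch(tup(4,n,branch(n,c,R)),branch(c,branch(n,c,R),c),tup(c,n,branch(n,c,R)))). Substituting into the earlier binding gives Y1 := branch(c,branch(n,c,R),c).
Bind P := n; no other remaining equation mentions P.
Decompose tup/3: tup(c,A,n) = Q,  R = tup(4,c,c),  branch(M,n,U) = X1.
Bind Q := tup(c,A,n); no other remaining equation mentions Q.
Bind R := tup(4,c,c); substituting into the one remaining equation that mentions R gives: branch(U,M,A) = branch(4,U,branch(tup(4,n,branch(n,c,tup(4,c,c))),branch(c,branch(n,c,tup(4,c,c)),c),tup(c,n,branch(n,c,tup(4,c,c))))). Substituting into the earlier bindings gives Y1 := branch(c,branch(n,c,tup(4,c,c)),c), Y2 := branch(n,c,tup(4,c,c)).
Bind X1 := branch(M,n,U); no other remaining equation mentions X1.
Decompose branch/3: U = 4,  M = U,  A = branch(tup(4,n,branch(n,c,tup(4,c,c))),branch(c,branch(n,c,tup(4,c,c)),c),tup(c,n,branch(n,c,tup(4,c,c)))).
Bind U := 4; substituting into the one remaining equation that mentions U gives: M = 4. Substituting into the earlier binding gives X1 := branch(M,n,4).
Bind M := 4; no other remaining equation mentions M. Substituting into the earlier binding gives X1 := branch(4,n,4).
Bind A := branch(tup(4,n,branch(n,c,tup(4,c,c))),branch(c,branch(n,c,tup(4,c,c)),c),tup(c,n,branch(n,c,tup(4,c,c)))). Substituting into the earlier binding gives Q := tup(c,branch(tup(4,n,branch(n,c,tup(4,c,c))),branch(c,branch(n,c,tup(4,c,c)),c),tup(c,n,branch(n,c,tup(4,c,c)))),n).
MGU = { Y1 ↦ branch(c,branch(n,c,tup(4,c,c)),c), Y2 ↦ branch(n,c,tup(4,c,c)), P ↦ n, Q ↦ tup(c,branch(tup(4,n,branch(n,c,tup(4,c,c))),branch(c,branch(n,c,tup(4,c,c)),c),tup(c,n,branch(n,c,tup(4,c,c)))),n), R ↦ tup(4,c,c), X1 ↦ branch(4,n,4), U ↦ 4, M ↦ 4, A ↦ branch(tup(4,n,branch(n,c,tup(4,c,c))),branch(c,branch(n,c,tup(4,c,c)),c),tup(c,n,branch(n,c,tup(4,c,c)))) }, so Y2 ↦ branch(n,c,tup(4,c,c)).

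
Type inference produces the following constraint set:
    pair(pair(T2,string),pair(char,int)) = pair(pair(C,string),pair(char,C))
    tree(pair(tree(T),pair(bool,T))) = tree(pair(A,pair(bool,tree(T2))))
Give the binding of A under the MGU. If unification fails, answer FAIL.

Decompose pair/2: pair(T2,string) = pair(C,string),  pair(char,int) = pair(char,C).
Decompose pair/2: T2 = C,  string = string.
Bind T2 := C; substituting into the one remaining equation that mentions T2 gives: tree(pair(tree(T),pair(bool,T))) = tree(pair(A,pair(bool,tree(C)))).
Delete trivial equation string = string.
Decompose pair/2: char = char,  int = C.
Delete trivial equation char = char.
Bind C := int; substituting into the remaining equation gives: tree(pair(tree(T),pair(bool,T))) = tree(pair(A,pair(bool,tree(int)))). Substituting into the earlier binding gives T2 := int.
Decompose tree/1: pair(tree(T),pair(bool,T)) = pair(A,pair(bool,tree(int))).
Decompose pair/2: tree(T) = A,  pair(bool,T) = pair(bool,tree(int)).
Bind A := tree(T); no other remaining equation mentions A.
Decompose pair/2: bool = bool,  T = tree(int).
Delete trivial equation bool = bool.
Bind T := tree(int). Substituting into the earlier binding gives A := tree(tree(int)).
MGU = { T2 -> int, C -> int, A -> tree(tree(int)), T -> tree(int) }, so A -> tree(tree(int)).

tree(tree(int))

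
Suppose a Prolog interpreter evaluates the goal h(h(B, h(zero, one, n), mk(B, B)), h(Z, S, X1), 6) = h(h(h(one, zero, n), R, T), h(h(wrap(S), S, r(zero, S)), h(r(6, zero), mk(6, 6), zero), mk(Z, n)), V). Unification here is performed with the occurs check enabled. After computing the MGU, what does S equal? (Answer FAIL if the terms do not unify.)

Decompose h/3: h(B, h(zero, one, n), mk(B, B)) = h(h(one, zero, n), R, T),  h(Z, S, X1) = h(h(wrap(S), S, r(zero, S)), h(r(6, zero), mk(6, 6), zero), mk(Z, n)),  6 = V.
Decompose h/3: B = h(one, zero, n),  h(zero, one, n) = R,  mk(B, B) = T.
Bind B := h(one, zero, n); substituting into the one remaining equation that mentions B gives: mk(h(one, zero, n), h(one, zero, n)) = T.
Bind R := h(zero, one, n); no other remaining equation mentions R.
Bind T := mk(h(one, zero, n), h(one, zero, n)); no other remaining equation mentions T.
Decompose h/3: Z = h(wrap(S), S, r(zero, S)),  S = h(r(6, zero), mk(6, 6), zero),  X1 = mk(Z, n).
Bind Z := h(wrap(S), S, r(zero, S)); substituting into the one remaining equation that mentions Z gives: X1 = mk(h(wrap(S), S, r(zero, S)), n).
Bind S := h(r(6, zero), mk(6, 6), zero); substituting into the one remaining equation that mentions S gives: X1 = mk(h(wrap(h(r(6, zero), mk(6, 6), zero)), h(r(6, zero), mk(6, 6), zero), r(zero, h(r(6, zero), mk(6, 6), zero))), n). Substituting into the earlier binding gives Z := h(wrap(h(r(6, zero), mk(6, 6), zero)), h(r(6, zero), mk(6, 6), zero), r(zero, h(r(6, zero), mk(6, 6), zero))).
Bind X1 := mk(h(wrap(h(r(6, zero), mk(6, 6), zero)), h(r(6, zero), mk(6, 6), zero), r(zero, h(r(6, zero), mk(6, 6), zero))), n); no other remaining equation mentions X1.
Bind V := 6.
MGU = { B -> h(one, zero, n), R -> h(zero, one, n), T -> mk(h(one, zero, n), h(one, zero, n)), Z -> h(wrap(h(r(6, zero), mk(6, 6), zero)), h(r(6, zero), mk(6, 6), zero), r(zero, h(r(6, zero), mk(6, 6), zero))), S -> h(r(6, zero), mk(6, 6), zero), X1 -> mk(h(wrap(h(r(6, zero), mk(6, 6), zero)), h(r(6, zero), mk(6, 6), zero), r(zero, h(r(6, zero), mk(6, 6), zero))), n), V -> 6 }, so S -> h(r(6, zero), mk(6, 6), zero).

h(r(6, zero), mk(6, 6), zero)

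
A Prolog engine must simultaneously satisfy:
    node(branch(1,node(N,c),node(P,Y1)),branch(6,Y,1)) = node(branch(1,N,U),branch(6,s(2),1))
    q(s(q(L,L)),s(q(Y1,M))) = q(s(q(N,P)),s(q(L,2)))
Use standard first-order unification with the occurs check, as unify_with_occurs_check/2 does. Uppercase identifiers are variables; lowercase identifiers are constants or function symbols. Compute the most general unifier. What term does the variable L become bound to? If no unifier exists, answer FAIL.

FAIL

Decompose node/2: branch(1,node(N,c),node(P,Y1)) = branch(1,N,U),  branch(6,Y,1) = branch(6,s(2),1).
Decompose branch/3: 1 = 1,  node(N,c) = N,  node(P,Y1) = U.
Delete trivial equation 1 = 1.
Occurs check fails: N occurs in node(N,c); the equation N = node(N,c) has no finite solution.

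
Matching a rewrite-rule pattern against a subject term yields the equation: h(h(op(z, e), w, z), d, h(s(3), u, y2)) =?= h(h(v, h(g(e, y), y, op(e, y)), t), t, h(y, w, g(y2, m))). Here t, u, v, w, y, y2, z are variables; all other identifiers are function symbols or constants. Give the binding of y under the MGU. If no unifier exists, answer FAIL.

Decompose h/3: h(op(z, e), w, z) =?= h(v, h(g(e, y), y, op(e, y)), t),  d =?= t,  h(s(3), u, y2) =?= h(y, w, g(y2, m)).
Decompose h/3: op(z, e) =?= v,  w =?= h(g(e, y), y, op(e, y)),  z =?= t.
Bind v := op(z, e); no other remaining equation mentions v.
Bind w := h(g(e, y), y, op(e, y)); substituting into the one remaining equation that mentions w gives: h(s(3), u, y2) =?= h(y, h(g(e, y), y, op(e, y)), g(y2, m)).
Bind z := t; no other remaining equation mentions z. Substituting into the earlier binding gives v := op(t, e).
Bind t := d; no other remaining equation mentions t. Substituting into the earlier bindings gives v := op(d, e), z := d.
Decompose h/3: s(3) =?= y,  u =?= h(g(e, y), y, op(e, y)),  y2 =?= g(y2, m).
Bind y := s(3); substituting into the one remaining equation that mentions y gives: u =?= h(g(e, s(3)), s(3), op(e, s(3))). Substituting into the earlier binding gives w := h(g(e, s(3)), s(3), op(e, s(3))).
Bind u := h(g(e, s(3)), s(3), op(e, s(3))); no other remaining equation mentions u.
Occurs check fails: y2 occurs in g(y2, m); the equation y2 =?= g(y2, m) has no finite solution.

FAIL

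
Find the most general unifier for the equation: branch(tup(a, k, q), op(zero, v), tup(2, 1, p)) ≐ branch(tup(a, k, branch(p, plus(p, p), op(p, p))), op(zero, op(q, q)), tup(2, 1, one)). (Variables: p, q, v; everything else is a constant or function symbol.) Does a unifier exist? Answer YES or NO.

Decompose branch/3: tup(a, k, q) ≐ tup(a, k, branch(p, plus(p, p), op(p, p))),  op(zero, v) ≐ op(zero, op(q, q)),  tup(2, 1, p) ≐ tup(2, 1, one).
Decompose tup/3: a ≐ a,  k ≐ k,  q ≐ branch(p, plus(p, p), op(p, p)).
Delete trivial equation a ≐ a.
Delete trivial equation k ≐ k.
Bind q := branch(p, plus(p, p), op(p, p)); substituting into the one remaining equation that mentions q gives: op(zero, v) ≐ op(zero, op(branch(p, plus(p, p), op(p, p)), branch(p, plus(p, p), op(p, p)))).
Decompose op/2: zero ≐ zero,  v ≐ op(branch(p, plus(p, p), op(p, p)), branch(p, plus(p, p), op(p, p))).
Delete trivial equation zero ≐ zero.
Bind v := op(branch(p, plus(p, p), op(p, p)), branch(p, plus(p, p), op(p, p))); no other remaining equation mentions v.
Decompose tup/3: 2 ≐ 2,  1 ≐ 1,  p ≐ one.
Delete trivial equation 2 ≐ 2.
Delete trivial equation 1 ≐ 1.
Bind p := one. Substituting into the earlier bindings gives q := branch(one, plus(one, one), op(one, one)), v := op(branch(one, plus(one, one), op(one, one)), branch(one, plus(one, one), op(one, one))).
No equations remain and no clash or occurs-check failure arose, so a unifier exists.

YES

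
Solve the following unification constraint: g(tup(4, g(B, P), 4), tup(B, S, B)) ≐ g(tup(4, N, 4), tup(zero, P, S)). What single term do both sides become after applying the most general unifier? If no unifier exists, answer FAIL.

g(tup(4, g(zero, zero), 4), tup(zero, zero, zero))

Decompose g/2: tup(4, g(B, P), 4) ≐ tup(4, N, 4),  tup(B, S, B) ≐ tup(zero, P, S).
Decompose tup/3: 4 ≐ 4,  g(B, P) ≐ N,  4 ≐ 4.
Delete trivial equation 4 ≐ 4.
Bind N := g(B, P); no other remaining equation mentions N.
Delete trivial equation 4 ≐ 4.
Decompose tup/3: B ≐ zero,  S ≐ P,  B ≐ S.
Bind B := zero; substituting into the one remaining equation that mentions B gives: zero ≐ S. Substituting into the earlier binding gives N := g(zero, P).
Bind S := P; substituting into the remaining equation gives: zero ≐ P.
Bind P := zero. Substituting into the earlier bindings gives N := g(zero, zero), S := zero.
Applying the MGU to either side gives g(tup(4, g(zero, zero), 4), tup(zero, zero, zero)).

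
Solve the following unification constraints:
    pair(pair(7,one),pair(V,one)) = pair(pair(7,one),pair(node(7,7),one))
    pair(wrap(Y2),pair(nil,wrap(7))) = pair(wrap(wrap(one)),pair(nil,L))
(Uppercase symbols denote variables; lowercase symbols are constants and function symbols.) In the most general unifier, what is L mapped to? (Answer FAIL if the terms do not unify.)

Decompose pair/2: pair(7,one) = pair(7,one),  pair(V,one) = pair(node(7,7),one).
Delete trivial equation pair(7,one) = pair(7,one).
Decompose pair/2: V = node(7,7),  one = one.
Bind V := node(7,7); no other remaining equation mentions V.
Delete trivial equation one = one.
Decompose pair/2: wrap(Y2) = wrap(wrap(one)),  pair(nil,wrap(7)) = pair(nil,L).
Decompose wrap/1: Y2 = wrap(one).
Bind Y2 := wrap(one); no other remaining equation mentions Y2.
Decompose pair/2: nil = nil,  wrap(7) = L.
Delete trivial equation nil = nil.
Bind L := wrap(7).
MGU = { V := node(7,7), Y2 := wrap(one), L := wrap(7) }, so L := wrap(7).

wrap(7)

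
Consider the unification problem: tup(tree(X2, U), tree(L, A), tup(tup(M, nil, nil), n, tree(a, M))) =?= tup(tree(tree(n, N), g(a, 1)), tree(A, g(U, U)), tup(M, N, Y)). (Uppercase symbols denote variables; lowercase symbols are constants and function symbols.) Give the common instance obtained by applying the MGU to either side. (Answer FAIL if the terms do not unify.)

Decompose tup/3: tree(X2, U) =?= tree(tree(n, N), g(a, 1)),  tree(L, A) =?= tree(A, g(U, U)),  tup(tup(M, nil, nil), n, tree(a, M)) =?= tup(M, N, Y).
Decompose tree/2: X2 =?= tree(n, N),  U =?= g(a, 1).
Bind X2 := tree(n, N); no other remaining equation mentions X2.
Bind U := g(a, 1); substituting into the one remaining equation that mentions U gives: tree(L, A) =?= tree(A, g(g(a, 1), g(a, 1))).
Decompose tree/2: L =?= A,  A =?= g(g(a, 1), g(a, 1)).
Bind L := A; no other remaining equation mentions L.
Bind A := g(g(a, 1), g(a, 1)); no other remaining equation mentions A. Substituting into the earlier binding gives L := g(g(a, 1), g(a, 1)).
Decompose tup/3: tup(M, nil, nil) =?= M,  n =?= N,  tree(a, M) =?= Y.
Occurs check fails: M occurs in tup(M, nil, nil); the equation M =?= tup(M, nil, nil) has no finite solution.

FAIL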